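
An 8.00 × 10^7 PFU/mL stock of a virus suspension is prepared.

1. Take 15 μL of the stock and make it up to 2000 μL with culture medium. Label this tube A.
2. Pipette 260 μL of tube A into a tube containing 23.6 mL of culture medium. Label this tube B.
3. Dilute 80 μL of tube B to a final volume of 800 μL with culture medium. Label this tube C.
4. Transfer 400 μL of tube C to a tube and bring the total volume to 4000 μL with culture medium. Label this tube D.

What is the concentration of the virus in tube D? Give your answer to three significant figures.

65.4 PFU/mL

Step 1: 15 μL brought to 2000 μL → factor 2000/15 = 133.33
Step 2: 260 μL + 23.6 mL = 23860 μL total → factor 23860/260 = 91.769
Step 3: 80 μL brought to 800 μL → factor 800/80 = 10
Step 4: 400 μL brought to 4000 μL → factor 4000/400 = 10
Overall dilution factor = 133.33 × 91.769 × 10 × 10 = 1.2236 × 10^6
Final = 8.00 × 10^7 PFU/mL / 1.2236 × 10^6 = 65.4 PFU/mL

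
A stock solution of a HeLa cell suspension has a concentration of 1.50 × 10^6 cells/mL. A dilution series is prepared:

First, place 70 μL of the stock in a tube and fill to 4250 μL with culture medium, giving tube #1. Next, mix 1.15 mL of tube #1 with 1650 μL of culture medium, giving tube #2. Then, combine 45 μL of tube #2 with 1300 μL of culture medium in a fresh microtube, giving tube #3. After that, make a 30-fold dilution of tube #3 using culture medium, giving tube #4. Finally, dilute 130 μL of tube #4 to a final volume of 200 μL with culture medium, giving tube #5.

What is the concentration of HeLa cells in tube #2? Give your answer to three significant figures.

1.01 × 10^4 cells/mL

Step 1: 70 μL brought to 4250 μL → factor 4250/70 = 60.714
Step 2: 1.15 mL + 1650 μL = 2.8 mL total → factor 2.8/1.15 = 2.4348
Dilution factor through tube #2 = 60.714 × 2.4348 = 147.83
[tube #2] = 1.50 × 10^6 cells/mL / 147.83 = 1.01 × 10^4 cells/mL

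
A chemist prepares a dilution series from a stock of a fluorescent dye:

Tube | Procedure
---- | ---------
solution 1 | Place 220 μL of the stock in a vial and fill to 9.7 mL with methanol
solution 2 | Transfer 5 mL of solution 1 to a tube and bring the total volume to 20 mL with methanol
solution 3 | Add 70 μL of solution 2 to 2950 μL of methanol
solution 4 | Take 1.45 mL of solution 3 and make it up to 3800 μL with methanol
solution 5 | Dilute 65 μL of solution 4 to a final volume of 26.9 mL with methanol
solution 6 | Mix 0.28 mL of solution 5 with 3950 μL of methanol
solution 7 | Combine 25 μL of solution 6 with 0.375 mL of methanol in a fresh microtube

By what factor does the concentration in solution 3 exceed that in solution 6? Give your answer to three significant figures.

Step 1: 220 μL brought to 9.7 mL → factor 9700/220 = 44.091
Step 2: 5 mL brought to 20 mL → factor 20/5 = 4
Step 3: 70 μL + 2950 μL = 3020 μL total → factor 3020/70 = 43.143
Step 4: 1.45 mL brought to 3800 μL → factor 3.8/1.45 = 2.6207
Step 5: 65 μL brought to 26.9 mL → factor 26900/65 = 413.85
Step 6: 0.28 mL + 3950 μL = 4.23 mL total → factor 4.23/0.28 = 15.107
Dilution factor to solution 3 = 7608.8; to solution 6 = 1.2467 × 10^8
[solution 3]/[solution 6] = (factor to solution 6)/(factor to solution 3) = 1.2467 × 10^8/7608.8 = 1.64 × 10^4

1.64 × 10^4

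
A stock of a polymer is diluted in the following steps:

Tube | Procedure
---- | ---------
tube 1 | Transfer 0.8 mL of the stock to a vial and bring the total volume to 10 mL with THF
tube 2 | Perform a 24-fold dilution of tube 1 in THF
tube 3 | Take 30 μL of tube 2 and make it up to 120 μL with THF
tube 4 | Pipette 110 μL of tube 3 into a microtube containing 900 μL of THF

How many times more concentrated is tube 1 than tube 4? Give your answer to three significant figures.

881

Step 1: 0.8 mL brought to 10 mL → factor 10/0.8 = 12.5
Step 2: 24-fold → factor 24
Step 3: 30 μL brought to 120 μL → factor 120/30 = 4
Step 4: 110 μL + 900 μL = 1010 μL total → factor 1010/110 = 9.1818
Dilution factor to tube 1 = 12.5; to tube 4 = 11018
[tube 1]/[tube 4] = (factor to tube 4)/(factor to tube 1) = 11018/12.5 = 881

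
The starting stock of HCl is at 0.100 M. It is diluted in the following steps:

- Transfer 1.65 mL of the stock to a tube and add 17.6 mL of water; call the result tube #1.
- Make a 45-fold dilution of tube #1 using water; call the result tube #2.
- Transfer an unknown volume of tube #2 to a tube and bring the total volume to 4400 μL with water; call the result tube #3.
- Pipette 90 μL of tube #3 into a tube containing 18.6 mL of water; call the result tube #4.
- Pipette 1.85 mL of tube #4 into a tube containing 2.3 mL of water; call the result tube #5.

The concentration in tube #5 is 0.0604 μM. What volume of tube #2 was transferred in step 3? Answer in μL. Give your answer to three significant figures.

Step 1: 1.65 mL + 17.6 mL = 19.25 mL total → factor 19.25/1.65 = 11.667
Step 2: 45-fold → factor 45
Step 3: v brought to 4400 μL → factor = 4400 μL/v
Step 4: 90 μL + 18.6 mL = 18690 μL total → factor 18690/90 = 207.67
Step 5: 1.85 mL + 2.3 mL = 4.15 mL total → factor 4.15/1.85 = 2.2432
Product of known-step factors = 2.4457 × 10^5
Overall factor = 0.100 M / (0.0604 μM) = 1.6556 × 10^6
Step-3 factor = 1.6556 × 10^6 / 2.4457 × 10^5 = 6.7696
v = 4400 μL / 6.7696 = 650 μL

650 μL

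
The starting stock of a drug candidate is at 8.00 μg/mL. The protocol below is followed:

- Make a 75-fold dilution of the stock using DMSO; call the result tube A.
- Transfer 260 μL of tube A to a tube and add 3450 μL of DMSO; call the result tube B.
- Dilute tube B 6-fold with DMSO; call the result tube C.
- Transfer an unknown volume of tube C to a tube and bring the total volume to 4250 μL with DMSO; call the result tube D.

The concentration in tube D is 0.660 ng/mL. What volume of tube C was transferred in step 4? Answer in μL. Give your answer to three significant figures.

Step 1: 75-fold → factor 75
Step 2: 260 μL + 3450 μL = 3710 μL total → factor 3710/260 = 14.269
Step 3: 6-fold → factor 6
Step 4: v brought to 4250 μL → factor = 4250 μL/v
Product of known-step factors = 6421.2
Overall factor = 8.00 μg/mL / (0.660 ng/mL) = 12121
Step-4 factor = 12121 / 6421.2 = 1.8877
v = 4250 μL / 1.8877 = 2.25 × 10^3 μL

2.25 × 10^3 μL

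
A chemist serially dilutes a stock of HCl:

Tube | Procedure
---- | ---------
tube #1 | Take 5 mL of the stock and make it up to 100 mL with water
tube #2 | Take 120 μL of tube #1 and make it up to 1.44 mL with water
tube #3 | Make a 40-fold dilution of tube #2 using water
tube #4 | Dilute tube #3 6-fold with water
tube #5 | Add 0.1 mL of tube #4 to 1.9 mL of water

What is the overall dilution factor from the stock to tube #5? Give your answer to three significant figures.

1.15 × 10^6

Step 1: 5 mL brought to 100 mL → factor 100/5 = 20
Step 2: 120 μL brought to 1.44 mL → factor 1440/120 = 12
Step 3: 40-fold → factor 40
Step 4: 6-fold → factor 6
Step 5: 0.1 mL + 1.9 mL = 2 mL total → factor 2/0.1 = 20
Overall dilution factor = 20 × 12 × 40 × 6 × 20 = 1.152 × 10^6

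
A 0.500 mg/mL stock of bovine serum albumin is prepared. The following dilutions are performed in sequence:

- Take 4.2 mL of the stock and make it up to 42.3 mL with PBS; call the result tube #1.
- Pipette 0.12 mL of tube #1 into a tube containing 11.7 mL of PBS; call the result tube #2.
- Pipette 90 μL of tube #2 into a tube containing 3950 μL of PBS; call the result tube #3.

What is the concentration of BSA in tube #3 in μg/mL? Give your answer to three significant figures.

0.0112 μg/mL

Step 1: 4.2 mL brought to 42.3 mL → factor 42.3/4.2 = 10.071
Step 2: 0.12 mL + 11.7 mL = 11.82 mL total → factor 11.82/0.12 = 98.5
Step 3: 90 μL + 3950 μL = 4040 μL total → factor 4040/90 = 44.889
Overall dilution factor = 10.071 × 98.5 × 44.889 = 44531
Final = 0.500 mg/mL / 44531 = 1.123 × 10^-5 mg/mL = 0.0112 μg/mL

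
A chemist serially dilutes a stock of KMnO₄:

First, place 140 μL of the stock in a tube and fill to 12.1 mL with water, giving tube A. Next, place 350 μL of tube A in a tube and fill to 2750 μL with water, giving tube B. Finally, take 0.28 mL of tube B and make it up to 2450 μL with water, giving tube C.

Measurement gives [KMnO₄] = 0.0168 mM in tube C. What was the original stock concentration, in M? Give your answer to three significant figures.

Step 1: 140 μL brought to 12.1 mL → factor 12100/140 = 86.429
Step 2: 350 μL brought to 2750 μL → factor 2750/350 = 7.8571
Step 3: 0.28 mL brought to 2450 μL → factor 2.45/0.28 = 8.75
Overall dilution factor = 86.429 × 7.8571 × 8.75 = 5942
Stock = 0.0168 mM × 5942 = 99.83 mM = 0.0998 M

0.0998 M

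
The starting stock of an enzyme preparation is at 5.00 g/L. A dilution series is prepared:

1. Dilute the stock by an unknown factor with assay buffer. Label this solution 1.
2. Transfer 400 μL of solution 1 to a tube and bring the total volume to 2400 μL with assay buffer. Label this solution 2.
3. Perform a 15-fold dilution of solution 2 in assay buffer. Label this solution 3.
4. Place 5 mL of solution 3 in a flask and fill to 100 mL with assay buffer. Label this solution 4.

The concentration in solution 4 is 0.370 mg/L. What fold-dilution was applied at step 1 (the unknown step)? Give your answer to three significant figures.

Step 1: unknown factor x
Step 2: 400 μL brought to 2400 μL → factor 2400/400 = 6
Step 3: 15-fold → factor 15
Step 4: 5 mL brought to 100 mL → factor 100/5 = 20
Product of known-step factors = 1800
Overall factor = 5.00 g/L / (0.370 mg/L) = 13514
x = 13514 / 1800 = 7.51

7.51-fold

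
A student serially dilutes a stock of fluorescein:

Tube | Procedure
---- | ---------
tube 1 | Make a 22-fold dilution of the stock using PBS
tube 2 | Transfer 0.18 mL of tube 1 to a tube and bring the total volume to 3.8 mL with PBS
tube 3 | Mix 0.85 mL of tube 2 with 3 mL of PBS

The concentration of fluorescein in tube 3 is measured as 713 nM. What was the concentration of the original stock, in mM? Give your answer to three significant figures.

1.50 mM

Step 1: 22-fold → factor 22
Step 2: 0.18 mL brought to 3.8 mL → factor 3.8/0.18 = 21.111
Step 3: 0.85 mL + 3 mL = 3.85 mL total → factor 3.85/0.85 = 4.5294
Overall dilution factor = 22 × 21.111 × 4.5294 = 2103.7
Stock = 713 nM × 2103.7 = 1.500 × 10^6 nM = 1.50 mM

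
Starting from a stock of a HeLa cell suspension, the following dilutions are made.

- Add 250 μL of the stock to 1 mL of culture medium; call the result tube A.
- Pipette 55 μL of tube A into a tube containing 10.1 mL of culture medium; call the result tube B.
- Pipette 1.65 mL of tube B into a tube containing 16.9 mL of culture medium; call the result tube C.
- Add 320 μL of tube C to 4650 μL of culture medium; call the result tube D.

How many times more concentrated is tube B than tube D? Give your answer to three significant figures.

175

Step 1: 250 μL + 1 mL = 1250 μL total → factor 1250/250 = 5
Step 2: 55 μL + 10.1 mL = 10155 μL total → factor 10155/55 = 184.64
Step 3: 1.65 mL + 16.9 mL = 18.55 mL total → factor 18.55/1.65 = 11.242
Step 4: 320 μL + 4650 μL = 4970 μL total → factor 4970/320 = 15.531
Dilution factor to tube B = 923.18; to tube D = 1.612 × 10^5
[tube B]/[tube D] = (factor to tube D)/(factor to tube B) = 1.612 × 10^5/923.18 = 175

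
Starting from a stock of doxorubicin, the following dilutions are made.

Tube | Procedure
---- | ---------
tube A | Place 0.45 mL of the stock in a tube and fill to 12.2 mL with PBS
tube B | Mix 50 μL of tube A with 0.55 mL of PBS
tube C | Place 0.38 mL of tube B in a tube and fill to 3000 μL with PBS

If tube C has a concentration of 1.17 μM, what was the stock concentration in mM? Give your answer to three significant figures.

Step 1: 0.45 mL brought to 12.2 mL → factor 12.2/0.45 = 27.111
Step 2: 50 μL + 0.55 mL = 600 μL total → factor 600/50 = 12
Step 3: 0.38 mL brought to 3000 μL → factor 3/0.38 = 7.8947
Overall dilution factor = 27.111 × 12 × 7.8947 = 2568.4
Stock = 1.17 μM × 2568.4 = 3005 μM = 3.01 mM

3.01 mM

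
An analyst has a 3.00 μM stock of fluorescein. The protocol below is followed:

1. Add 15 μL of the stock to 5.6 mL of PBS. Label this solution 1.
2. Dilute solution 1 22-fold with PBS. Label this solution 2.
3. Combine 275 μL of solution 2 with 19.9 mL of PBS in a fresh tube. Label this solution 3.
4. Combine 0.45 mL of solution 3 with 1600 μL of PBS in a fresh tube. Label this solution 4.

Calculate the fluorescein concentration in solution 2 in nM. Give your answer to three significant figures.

0.364 nM

Step 1: 15 μL + 5.6 mL = 5615 μL total → factor 5615/15 = 374.33
Step 2: 22-fold → factor 22
Dilution factor through solution 2 = 374.33 × 22 = 8235.3
[solution 2] = 3.00 μM / 8235.3 = 0.0003643 μM = 0.364 nM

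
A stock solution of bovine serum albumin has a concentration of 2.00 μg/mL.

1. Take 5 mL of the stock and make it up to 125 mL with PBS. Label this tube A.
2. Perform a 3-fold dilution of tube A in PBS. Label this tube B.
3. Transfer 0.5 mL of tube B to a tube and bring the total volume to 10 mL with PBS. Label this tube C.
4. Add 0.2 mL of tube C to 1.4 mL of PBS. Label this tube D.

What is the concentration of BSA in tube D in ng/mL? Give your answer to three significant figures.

Step 1: 5 mL brought to 125 mL → factor 125/5 = 25
Step 2: 3-fold → factor 3
Step 3: 0.5 mL brought to 10 mL → factor 10/0.5 = 20
Step 4: 0.2 mL + 1.4 mL = 1.6 mL total → factor 1.6/0.2 = 8
Overall dilution factor = 25 × 3 × 20 × 8 = 12000
Final = 2.00 μg/mL / 12000 = 0.0001667 μg/mL = 0.167 ng/mL

0.167 ng/mL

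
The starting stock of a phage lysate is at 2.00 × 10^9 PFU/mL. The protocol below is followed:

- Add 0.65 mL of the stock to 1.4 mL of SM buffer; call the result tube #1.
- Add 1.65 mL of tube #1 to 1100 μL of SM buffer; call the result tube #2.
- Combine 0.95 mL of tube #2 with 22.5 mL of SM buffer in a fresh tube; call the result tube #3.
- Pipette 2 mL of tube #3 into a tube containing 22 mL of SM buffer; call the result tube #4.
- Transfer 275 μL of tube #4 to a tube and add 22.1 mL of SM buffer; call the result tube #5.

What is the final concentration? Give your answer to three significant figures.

Step 1: 0.65 mL + 1.4 mL = 2.05 mL total → factor 2.05/0.65 = 3.1538
Step 2: 1.65 mL + 1100 μL = 2.75 mL total → factor 2.75/1.65 = 1.6667
Step 3: 0.95 mL + 22.5 mL = 23.45 mL total → factor 23.45/0.95 = 24.684
Step 4: 2 mL + 22 mL = 24 mL total → factor 24/2 = 12
Step 5: 275 μL + 22.1 mL = 22375 μL total → factor 22375/275 = 81.364
Overall dilution factor = 3.1538 × 1.6667 × 24.684 × 12 × 81.364 = 1.2668 × 10^5
Final = 2.00 × 10^9 PFU/mL / 1.2668 × 10^5 = 1.58 × 10^4 PFU/mL

1.58 × 10^4 PFU/mL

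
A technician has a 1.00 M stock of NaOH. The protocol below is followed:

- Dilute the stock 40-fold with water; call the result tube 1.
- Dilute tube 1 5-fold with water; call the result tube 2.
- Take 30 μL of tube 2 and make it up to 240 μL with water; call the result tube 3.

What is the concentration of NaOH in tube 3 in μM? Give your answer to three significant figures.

625 μM

Step 1: 40-fold → factor 40
Step 2: 5-fold → factor 5
Step 3: 30 μL brought to 240 μL → factor 240/30 = 8
Overall dilution factor = 40 × 5 × 8 = 1600
Final = 1.00 M / 1600 = 0.0006250 M = 625 μM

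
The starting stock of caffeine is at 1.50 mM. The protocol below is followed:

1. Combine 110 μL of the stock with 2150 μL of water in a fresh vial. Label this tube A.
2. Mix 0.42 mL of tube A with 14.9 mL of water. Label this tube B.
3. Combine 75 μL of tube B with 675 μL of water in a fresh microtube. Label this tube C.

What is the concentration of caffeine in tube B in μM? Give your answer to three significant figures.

Step 1: 110 μL + 2150 μL = 2260 μL total → factor 2260/110 = 20.545
Step 2: 0.42 mL + 14.9 mL = 15.32 mL total → factor 15.32/0.42 = 36.476
Dilution factor through tube B = 20.545 × 36.476 = 749.42
[tube B] = 1.50 mM / 749.42 = 0.002002 mM = 2.00 μM

2.00 μM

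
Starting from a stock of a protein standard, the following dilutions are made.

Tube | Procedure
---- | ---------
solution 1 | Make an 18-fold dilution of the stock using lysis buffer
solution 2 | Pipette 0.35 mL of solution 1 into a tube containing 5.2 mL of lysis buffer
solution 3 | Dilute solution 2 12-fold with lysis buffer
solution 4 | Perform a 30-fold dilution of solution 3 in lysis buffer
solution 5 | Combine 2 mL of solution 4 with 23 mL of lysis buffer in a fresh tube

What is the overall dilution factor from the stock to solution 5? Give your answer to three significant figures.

Step 1: 18-fold → factor 18
Step 2: 0.35 mL + 5.2 mL = 5.55 mL total → factor 5.55/0.35 = 15.857
Step 3: 12-fold → factor 12
Step 4: 30-fold → factor 30
Step 5: 2 mL + 23 mL = 25 mL total → factor 25/2 = 12.5
Overall dilution factor = 18 × 15.857 × 12 × 30 × 12.5 = 1.2844 × 10^6

1.28 × 10^6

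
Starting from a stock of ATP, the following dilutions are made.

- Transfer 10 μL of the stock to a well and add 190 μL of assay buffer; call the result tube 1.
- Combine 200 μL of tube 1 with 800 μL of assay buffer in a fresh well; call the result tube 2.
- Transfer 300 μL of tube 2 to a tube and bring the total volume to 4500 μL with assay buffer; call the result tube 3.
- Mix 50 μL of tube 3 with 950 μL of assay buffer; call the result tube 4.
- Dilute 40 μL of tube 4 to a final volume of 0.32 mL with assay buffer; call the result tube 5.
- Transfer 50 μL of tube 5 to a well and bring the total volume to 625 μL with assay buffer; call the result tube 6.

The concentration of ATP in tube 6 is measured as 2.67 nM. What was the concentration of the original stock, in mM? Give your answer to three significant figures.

Step 1: 10 μL + 190 μL = 200 μL total → factor 200/10 = 20
Step 2: 200 μL + 800 μL = 1000 μL total → factor 1000/200 = 5
Step 3: 300 μL brought to 4500 μL → factor 4500/300 = 15
Step 4: 50 μL + 950 μL = 1000 μL total → factor 1000/50 = 20
Step 5: 40 μL brought to 0.32 mL → factor 320/40 = 8
Step 6: 50 μL brought to 625 μL → factor 625/50 = 12.5
Overall dilution factor = 20 × 5 × 15 × 20 × 8 × 12.5 = 3 × 10^6
Stock = 2.67 nM × 3 × 10^6 = 8.010 × 10^6 nM = 8.01 mM

8.01 mM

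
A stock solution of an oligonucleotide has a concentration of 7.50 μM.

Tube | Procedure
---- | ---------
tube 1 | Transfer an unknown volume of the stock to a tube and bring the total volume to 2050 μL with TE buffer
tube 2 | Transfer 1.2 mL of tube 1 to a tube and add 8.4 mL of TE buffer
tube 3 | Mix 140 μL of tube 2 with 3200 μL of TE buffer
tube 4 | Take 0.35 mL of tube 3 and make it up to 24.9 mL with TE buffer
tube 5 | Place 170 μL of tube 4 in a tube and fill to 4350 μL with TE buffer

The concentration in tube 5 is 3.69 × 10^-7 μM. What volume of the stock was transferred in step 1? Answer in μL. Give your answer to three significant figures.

Step 1: v brought to 2050 μL → factor = 2050 μL/v
Step 2: 1.2 mL + 8.4 mL = 9.6 mL total → factor 9.6/1.2 = 8
Step 3: 140 μL + 3200 μL = 3340 μL total → factor 3340/140 = 23.857
Step 4: 0.35 mL brought to 24.9 mL → factor 24.9/0.35 = 71.143
Step 5: 170 μL brought to 4350 μL → factor 4350/170 = 25.588
Product of known-step factors = 3.4744 × 10^5
Overall factor = 7.50 μM / (3.69 × 10^-7 μM) = 2.0325 × 10^7
Step-1 factor = 2.0325 × 10^7 / 3.4744 × 10^5 = 58.5
v = 2050 μL / 58.5 = 35.0 μL

35.0 μL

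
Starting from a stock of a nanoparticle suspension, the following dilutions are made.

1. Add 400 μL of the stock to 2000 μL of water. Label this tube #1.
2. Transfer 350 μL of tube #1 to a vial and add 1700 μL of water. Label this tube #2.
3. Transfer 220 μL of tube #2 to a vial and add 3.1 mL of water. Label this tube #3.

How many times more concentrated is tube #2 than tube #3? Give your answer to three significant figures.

15.1

Step 1: 400 μL + 2000 μL = 2400 μL total → factor 2400/400 = 6
Step 2: 350 μL + 1700 μL = 2050 μL total → factor 2050/350 = 5.8571
Step 3: 220 μL + 3.1 mL = 3320 μL total → factor 3320/220 = 15.091
Dilution factor to tube #2 = 35.143; to tube #3 = 530.34
[tube #2]/[tube #3] = (factor to tube #3)/(factor to tube #2) = 530.34/35.143 = 15.1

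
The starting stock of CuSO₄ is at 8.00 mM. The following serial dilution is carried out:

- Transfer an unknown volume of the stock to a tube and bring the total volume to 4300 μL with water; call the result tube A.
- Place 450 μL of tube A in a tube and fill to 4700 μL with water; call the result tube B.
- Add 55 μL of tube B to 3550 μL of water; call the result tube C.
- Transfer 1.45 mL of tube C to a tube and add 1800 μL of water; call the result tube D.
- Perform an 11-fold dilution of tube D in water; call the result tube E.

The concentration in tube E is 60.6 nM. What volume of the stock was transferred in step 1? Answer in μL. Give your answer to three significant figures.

550 μL

Step 1: v brought to 4300 μL → factor = 4300 μL/v
Step 2: 450 μL brought to 4700 μL → factor 4700/450 = 10.444
Step 3: 55 μL + 3550 μL = 3605 μL total → factor 3605/55 = 65.545
Step 4: 1.45 mL + 1800 μL = 3.25 mL total → factor 3.25/1.45 = 2.2414
Step 5: 11-fold → factor 11
Product of known-step factors = 16879
Overall factor = 8.00 mM / (60.6 nM) = 1.3201 × 10^5
Step-1 factor = 1.3201 × 10^5 / 16879 = 7.8213
v = 4300 μL / 7.8213 = 550 μL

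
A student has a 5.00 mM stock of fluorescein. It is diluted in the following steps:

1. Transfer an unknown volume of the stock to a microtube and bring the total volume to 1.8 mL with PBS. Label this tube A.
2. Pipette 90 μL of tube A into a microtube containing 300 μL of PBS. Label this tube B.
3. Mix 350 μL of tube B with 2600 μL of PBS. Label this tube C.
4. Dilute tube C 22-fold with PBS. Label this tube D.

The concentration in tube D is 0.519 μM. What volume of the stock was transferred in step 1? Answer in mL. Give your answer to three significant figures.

0.150 mL

Step 1: v brought to 1.8 mL → factor = 1.8 mL/v
Step 2: 90 μL + 300 μL = 390 μL total → factor 390/90 = 4.3333
Step 3: 350 μL + 2600 μL = 2950 μL total → factor 2950/350 = 8.4286
Step 4: 22-fold → factor 22
Product of known-step factors = 803.52
Overall factor = 5.00 mM / (0.519 μM) = 9633.9
Step-1 factor = 9633.9 / 803.52 = 11.99
v = 1.8 mL / 11.99 = 0.150 mL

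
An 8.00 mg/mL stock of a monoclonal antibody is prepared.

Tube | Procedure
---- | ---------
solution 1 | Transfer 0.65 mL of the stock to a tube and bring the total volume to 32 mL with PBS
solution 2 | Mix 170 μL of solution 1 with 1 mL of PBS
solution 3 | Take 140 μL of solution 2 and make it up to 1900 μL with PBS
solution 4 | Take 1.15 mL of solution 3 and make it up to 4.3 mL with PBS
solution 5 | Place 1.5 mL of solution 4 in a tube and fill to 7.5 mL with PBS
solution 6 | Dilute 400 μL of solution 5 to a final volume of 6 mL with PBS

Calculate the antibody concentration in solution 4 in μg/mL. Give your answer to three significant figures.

Step 1: 0.65 mL brought to 32 mL → factor 32/0.65 = 49.231
Step 2: 170 μL + 1 mL = 1170 μL total → factor 1170/170 = 6.8824
Step 3: 140 μL brought to 1900 μL → factor 1900/140 = 13.571
Step 4: 1.15 mL brought to 4.3 mL → factor 4.3/1.15 = 3.7391
Dilution factor through solution 4 = 49.231 × 6.8824 × 13.571 × 3.7391 = 17194
[solution 4] = 8.00 mg/mL / 17194 = 0.0004653 mg/mL = 0.465 μg/mL

0.465 μg/mL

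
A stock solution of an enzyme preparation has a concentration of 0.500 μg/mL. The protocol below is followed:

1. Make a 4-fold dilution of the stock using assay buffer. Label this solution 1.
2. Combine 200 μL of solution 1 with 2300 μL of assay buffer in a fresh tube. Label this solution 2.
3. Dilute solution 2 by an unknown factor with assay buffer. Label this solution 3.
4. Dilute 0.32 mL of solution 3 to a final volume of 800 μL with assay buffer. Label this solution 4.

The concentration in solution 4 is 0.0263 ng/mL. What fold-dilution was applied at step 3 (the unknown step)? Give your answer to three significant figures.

Step 1: 4-fold → factor 4
Step 2: 200 μL + 2300 μL = 2500 μL total → factor 2500/200 = 12.5
Step 3: unknown factor x
Step 4: 0.32 mL brought to 800 μL → factor 0.8/0.32 = 2.5
Product of known-step factors = 125
Overall factor = 0.500 μg/mL / (0.0263 ng/mL) = 19011
x = 19011 / 125 = 152

152-fold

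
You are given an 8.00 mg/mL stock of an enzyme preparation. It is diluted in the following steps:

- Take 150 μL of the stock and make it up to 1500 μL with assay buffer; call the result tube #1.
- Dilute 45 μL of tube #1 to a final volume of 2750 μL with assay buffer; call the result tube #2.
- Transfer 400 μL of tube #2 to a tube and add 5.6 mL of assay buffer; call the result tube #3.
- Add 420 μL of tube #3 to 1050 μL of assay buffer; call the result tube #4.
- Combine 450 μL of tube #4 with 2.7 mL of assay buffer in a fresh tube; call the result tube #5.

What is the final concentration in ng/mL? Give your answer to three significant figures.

Step 1: 150 μL brought to 1500 μL → factor 1500/150 = 10
Step 2: 45 μL brought to 2750 μL → factor 2750/45 = 61.111
Step 3: 400 μL + 5.6 mL = 6000 μL total → factor 6000/400 = 15
Step 4: 420 μL + 1050 μL = 1470 μL total → factor 1470/420 = 3.5
Step 5: 450 μL + 2.7 mL = 3150 μL total → factor 3150/450 = 7
Overall dilution factor = 10 × 61.111 × 15 × 3.5 × 7 = 2.2458 × 10^5
Final = 8.00 mg/mL / 2.2458 × 10^5 = 3.562 × 10^-5 mg/mL = 35.6 ng/mL

35.6 ng/mL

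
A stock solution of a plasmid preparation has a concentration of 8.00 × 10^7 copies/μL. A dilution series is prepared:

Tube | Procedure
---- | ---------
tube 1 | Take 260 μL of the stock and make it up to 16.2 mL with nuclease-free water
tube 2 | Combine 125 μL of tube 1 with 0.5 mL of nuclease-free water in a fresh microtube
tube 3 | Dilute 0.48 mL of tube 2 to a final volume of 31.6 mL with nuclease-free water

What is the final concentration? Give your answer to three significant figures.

3.90 × 10^3 copies/μL

Step 1: 260 μL brought to 16.2 mL → factor 16200/260 = 62.308
Step 2: 125 μL + 0.5 mL = 625 μL total → factor 625/125 = 5
Step 3: 0.48 mL brought to 31.6 mL → factor 31.6/0.48 = 65.833
Overall dilution factor = 62.308 × 5 × 65.833 = 20510
Final = 8.00 × 10^7 copies/μL / 20510 = 3.90 × 10^3 copies/μL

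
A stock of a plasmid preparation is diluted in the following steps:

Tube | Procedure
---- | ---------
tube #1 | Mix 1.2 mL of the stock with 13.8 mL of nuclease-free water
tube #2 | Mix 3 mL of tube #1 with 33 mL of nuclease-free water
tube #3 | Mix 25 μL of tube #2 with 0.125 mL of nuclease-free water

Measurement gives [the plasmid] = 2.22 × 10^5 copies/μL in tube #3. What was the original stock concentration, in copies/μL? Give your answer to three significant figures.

2.00 × 10^8 copies/μL

Step 1: 1.2 mL + 13.8 mL = 15 mL total → factor 15/1.2 = 12.5
Step 2: 3 mL + 33 mL = 36 mL total → factor 36/3 = 12
Step 3: 25 μL + 0.125 mL = 150 μL total → factor 150/25 = 6
Overall dilution factor = 12.5 × 12 × 6 = 900
Stock = 2.22 × 10^5 copies/μL × 900 = 2.00 × 10^8 copies/μL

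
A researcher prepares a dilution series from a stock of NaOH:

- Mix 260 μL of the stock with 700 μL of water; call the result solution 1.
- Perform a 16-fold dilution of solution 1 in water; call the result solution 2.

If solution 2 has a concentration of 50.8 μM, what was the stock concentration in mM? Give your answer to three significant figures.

Step 1: 260 μL + 700 μL = 960 μL total → factor 960/260 = 3.6923
Step 2: 16-fold → factor 16
Overall dilution factor = 3.6923 × 16 = 59.077
Stock = 50.8 μM × 59.077 = 3001 μM = 3.00 mM

3.00 mM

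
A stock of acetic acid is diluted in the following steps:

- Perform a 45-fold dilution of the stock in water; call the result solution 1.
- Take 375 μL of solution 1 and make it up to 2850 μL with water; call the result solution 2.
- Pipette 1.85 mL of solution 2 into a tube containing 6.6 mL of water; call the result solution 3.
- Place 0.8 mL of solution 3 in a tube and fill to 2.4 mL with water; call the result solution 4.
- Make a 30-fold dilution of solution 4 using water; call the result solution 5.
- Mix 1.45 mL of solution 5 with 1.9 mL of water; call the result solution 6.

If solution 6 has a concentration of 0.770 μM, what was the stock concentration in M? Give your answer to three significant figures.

Step 1: 45-fold → factor 45
Step 2: 375 μL brought to 2850 μL → factor 2850/375 = 7.6
Step 3: 1.85 mL + 6.6 mL = 8.45 mL total → factor 8.45/1.85 = 4.5676
Step 4: 0.8 mL brought to 2.4 mL → factor 2.4/0.8 = 3
Step 5: 30-fold → factor 30
Step 6: 1.45 mL + 1.9 mL = 3.35 mL total → factor 3.35/1.45 = 2.3103
Overall dilution factor = 45 × 7.6 × 4.5676 × 3 × 30 × 2.3103 = 3.2481 × 10^5
Stock = 0.770 μM × 3.2481 × 10^5 = 2.501 × 10^5 μM = 0.250 M

0.250 M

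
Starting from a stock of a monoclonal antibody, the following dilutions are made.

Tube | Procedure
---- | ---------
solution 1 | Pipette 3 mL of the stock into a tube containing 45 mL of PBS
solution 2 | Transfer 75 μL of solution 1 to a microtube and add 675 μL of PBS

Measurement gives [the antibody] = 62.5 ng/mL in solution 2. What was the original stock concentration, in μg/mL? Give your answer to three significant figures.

Step 1: 3 mL + 45 mL = 48 mL total → factor 48/3 = 16
Step 2: 75 μL + 675 μL = 750 μL total → factor 750/75 = 10
Overall dilution factor = 16 × 10 = 160
Stock = 62.5 ng/mL × 160 = 1.000 × 10^4 ng/mL = 10.0 μg/mL

10.0 μg/mL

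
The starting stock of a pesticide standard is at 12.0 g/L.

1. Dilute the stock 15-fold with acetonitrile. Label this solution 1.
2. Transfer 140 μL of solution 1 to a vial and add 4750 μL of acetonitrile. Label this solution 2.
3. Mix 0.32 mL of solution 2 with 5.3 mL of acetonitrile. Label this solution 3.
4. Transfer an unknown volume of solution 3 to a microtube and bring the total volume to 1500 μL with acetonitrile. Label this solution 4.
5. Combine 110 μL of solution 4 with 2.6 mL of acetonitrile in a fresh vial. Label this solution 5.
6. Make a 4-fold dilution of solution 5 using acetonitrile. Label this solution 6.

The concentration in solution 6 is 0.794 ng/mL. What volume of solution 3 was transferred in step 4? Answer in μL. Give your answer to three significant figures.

Step 1: 15-fold → factor 15
Step 2: 140 μL + 4750 μL = 4890 μL total → factor 4890/140 = 34.929
Step 3: 0.32 mL + 5.3 mL = 5.62 mL total → factor 5.62/0.32 = 17.562
Step 4: v brought to 1500 μL → factor = 1500 μL/v
Step 5: 110 μL + 2.6 mL = 2710 μL total → factor 2710/110 = 24.636
Step 6: 4-fold → factor 4
Product of known-step factors = 9.0677 × 10^5
Overall factor = 12.0 g/L / (0.794 ng/mL) = 1.5113 × 10^7
Step-4 factor = 1.5113 × 10^7 / 9.0677 × 10^5 = 16.667
v = 1500 μL / 16.667 = 90.0 μL

90.0 μL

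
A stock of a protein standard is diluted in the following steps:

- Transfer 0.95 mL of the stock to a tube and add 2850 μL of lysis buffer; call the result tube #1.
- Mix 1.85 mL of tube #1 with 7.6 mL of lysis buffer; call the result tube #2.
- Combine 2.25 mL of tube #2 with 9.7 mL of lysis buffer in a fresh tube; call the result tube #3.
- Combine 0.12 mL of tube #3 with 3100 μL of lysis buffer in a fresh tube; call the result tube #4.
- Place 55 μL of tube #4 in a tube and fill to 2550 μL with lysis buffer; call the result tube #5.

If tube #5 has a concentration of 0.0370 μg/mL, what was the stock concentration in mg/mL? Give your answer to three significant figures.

5.00 mg/mL

Step 1: 0.95 mL + 2850 μL = 3.8 mL total → factor 3.8/0.95 = 4
Step 2: 1.85 mL + 7.6 mL = 9.45 mL total → factor 9.45/1.85 = 5.1081
Step 3: 2.25 mL + 9.7 mL = 11.95 mL total → factor 11.95/2.25 = 5.3111
Step 4: 0.12 mL + 3100 μL = 3.22 mL total → factor 3.22/0.12 = 26.833
Step 5: 55 μL brought to 2550 μL → factor 2550/55 = 46.364
Overall dilution factor = 4 × 5.1081 × 5.3111 × 26.833 × 46.364 = 1.3501 × 10^5
Stock = 0.0370 μg/mL × 1.3501 × 10^5 = 4995 μg/mL = 5.00 mg/mL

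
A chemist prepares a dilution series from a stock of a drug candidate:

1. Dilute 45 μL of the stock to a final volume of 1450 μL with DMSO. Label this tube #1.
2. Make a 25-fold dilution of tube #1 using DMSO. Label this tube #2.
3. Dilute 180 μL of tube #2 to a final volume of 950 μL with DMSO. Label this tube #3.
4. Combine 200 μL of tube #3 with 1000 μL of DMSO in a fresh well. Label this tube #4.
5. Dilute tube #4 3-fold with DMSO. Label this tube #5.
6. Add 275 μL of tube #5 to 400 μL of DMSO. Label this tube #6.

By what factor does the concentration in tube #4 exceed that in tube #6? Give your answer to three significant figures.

7.36

Step 1: 45 μL brought to 1450 μL → factor 1450/45 = 32.222
Step 2: 25-fold → factor 25
Step 3: 180 μL brought to 950 μL → factor 950/180 = 5.2778
Step 4: 200 μL + 1000 μL = 1200 μL total → factor 1200/200 = 6
Step 5: 3-fold → factor 3
Step 6: 275 μL + 400 μL = 675 μL total → factor 675/275 = 2.4545
Dilution factor to tube #4 = 25509; to tube #6 = 1.8784 × 10^5
[tube #4]/[tube #6] = (factor to tube #6)/(factor to tube #4) = 1.8784 × 10^5/25509 = 7.36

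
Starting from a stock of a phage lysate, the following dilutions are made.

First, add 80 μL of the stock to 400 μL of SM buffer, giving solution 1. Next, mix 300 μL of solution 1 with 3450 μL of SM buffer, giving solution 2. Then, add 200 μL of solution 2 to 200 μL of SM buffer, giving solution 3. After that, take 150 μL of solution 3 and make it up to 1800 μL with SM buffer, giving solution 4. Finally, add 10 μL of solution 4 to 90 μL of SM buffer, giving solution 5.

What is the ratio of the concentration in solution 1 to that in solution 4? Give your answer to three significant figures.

300

Step 1: 80 μL + 400 μL = 480 μL total → factor 480/80 = 6
Step 2: 300 μL + 3450 μL = 3750 μL total → factor 3750/300 = 12.5
Step 3: 200 μL + 200 μL = 400 μL total → factor 400/200 = 2
Step 4: 150 μL brought to 1800 μL → factor 1800/150 = 12
Dilution factor to solution 1 = 6; to solution 4 = 1800
[solution 1]/[solution 4] = (factor to solution 4)/(factor to solution 1) = 1800/6 = 300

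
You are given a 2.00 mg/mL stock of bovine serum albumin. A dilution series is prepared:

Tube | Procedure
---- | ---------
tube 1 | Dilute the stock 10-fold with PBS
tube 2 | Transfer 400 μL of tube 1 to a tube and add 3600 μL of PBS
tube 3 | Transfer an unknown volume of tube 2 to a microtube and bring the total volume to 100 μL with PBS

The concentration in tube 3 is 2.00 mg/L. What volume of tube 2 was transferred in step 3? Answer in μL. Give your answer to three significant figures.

Step 1: 10-fold → factor 10
Step 2: 400 μL + 3600 μL = 4000 μL total → factor 4000/400 = 10
Step 3: v brought to 100 μL → factor = 100 μL/v
Product of known-step factors = 100
Overall factor = 2.00 mg/mL / (2.00 mg/L) = 1000
Step-3 factor = 1000 / 100 = 10
v = 100 μL / 10 = 10.0 μL

10.0 μL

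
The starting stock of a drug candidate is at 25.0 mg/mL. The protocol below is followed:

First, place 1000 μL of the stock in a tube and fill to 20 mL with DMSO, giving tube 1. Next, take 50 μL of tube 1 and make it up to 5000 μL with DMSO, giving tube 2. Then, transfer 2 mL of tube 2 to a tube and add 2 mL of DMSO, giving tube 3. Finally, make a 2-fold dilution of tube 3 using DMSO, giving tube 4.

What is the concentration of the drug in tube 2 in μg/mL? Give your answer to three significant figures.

12.5 μg/mL

Step 1: 1000 μL brought to 20 mL → factor 20000/1000 = 20
Step 2: 50 μL brought to 5000 μL → factor 5000/50 = 100
Dilution factor through tube 2 = 20 × 100 = 2000
[tube 2] = 25.0 mg/mL / 2000 = 0.01250 mg/mL = 12.5 μg/mL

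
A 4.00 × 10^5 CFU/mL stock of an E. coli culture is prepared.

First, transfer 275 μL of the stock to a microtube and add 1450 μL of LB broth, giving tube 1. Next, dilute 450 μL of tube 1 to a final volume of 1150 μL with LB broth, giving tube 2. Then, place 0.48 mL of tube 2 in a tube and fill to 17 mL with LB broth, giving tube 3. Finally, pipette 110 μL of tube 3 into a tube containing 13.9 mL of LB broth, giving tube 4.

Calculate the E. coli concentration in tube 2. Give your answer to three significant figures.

2.50 × 10^4 CFU/mL

Step 1: 275 μL + 1450 μL = 1725 μL total → factor 1725/275 = 6.2727
Step 2: 450 μL brought to 1150 μL → factor 1150/450 = 2.5556
Dilution factor through tube 2 = 6.2727 × 2.5556 = 16.03
[tube 2] = 4.00 × 10^5 CFU/mL / 16.03 = 2.50 × 10^4 CFU/mL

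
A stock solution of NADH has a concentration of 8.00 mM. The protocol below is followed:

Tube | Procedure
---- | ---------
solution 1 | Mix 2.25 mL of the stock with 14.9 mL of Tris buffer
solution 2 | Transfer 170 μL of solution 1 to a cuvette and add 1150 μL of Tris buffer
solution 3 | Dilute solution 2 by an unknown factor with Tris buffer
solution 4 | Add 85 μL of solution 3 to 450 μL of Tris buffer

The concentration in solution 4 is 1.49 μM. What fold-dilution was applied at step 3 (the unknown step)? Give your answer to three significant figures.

Step 1: 2.25 mL + 14.9 mL = 17.15 mL total → factor 17.15/2.25 = 7.6222
Step 2: 170 μL + 1150 μL = 1320 μL total → factor 1320/170 = 7.7647
Step 3: unknown factor x
Step 4: 85 μL + 450 μL = 535 μL total → factor 535/85 = 6.2941
Product of known-step factors = 372.51
Overall factor = 8.00 mM / (1.49 μM) = 5369.1
x = 5369.1 / 372.51 = 14.4

14.4-fold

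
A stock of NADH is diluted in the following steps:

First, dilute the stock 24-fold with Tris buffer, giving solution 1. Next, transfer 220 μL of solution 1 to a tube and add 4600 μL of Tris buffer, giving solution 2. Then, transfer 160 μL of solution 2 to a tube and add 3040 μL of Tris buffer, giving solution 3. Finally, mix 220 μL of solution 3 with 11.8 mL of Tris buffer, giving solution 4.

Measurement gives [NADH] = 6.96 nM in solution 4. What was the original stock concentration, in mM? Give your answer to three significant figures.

4.00 mM

Step 1: 24-fold → factor 24
Step 2: 220 μL + 4600 μL = 4820 μL total → factor 4820/220 = 21.909
Step 3: 160 μL + 3040 μL = 3200 μL total → factor 3200/160 = 20
Step 4: 220 μL + 11.8 mL = 12020 μL total → factor 12020/220 = 54.636
Overall dilution factor = 24 × 21.909 × 20 × 54.636 = 5.7458 × 10^5
Stock = 6.96 nM × 5.7458 × 10^5 = 3.999 × 10^6 nM = 4.00 mM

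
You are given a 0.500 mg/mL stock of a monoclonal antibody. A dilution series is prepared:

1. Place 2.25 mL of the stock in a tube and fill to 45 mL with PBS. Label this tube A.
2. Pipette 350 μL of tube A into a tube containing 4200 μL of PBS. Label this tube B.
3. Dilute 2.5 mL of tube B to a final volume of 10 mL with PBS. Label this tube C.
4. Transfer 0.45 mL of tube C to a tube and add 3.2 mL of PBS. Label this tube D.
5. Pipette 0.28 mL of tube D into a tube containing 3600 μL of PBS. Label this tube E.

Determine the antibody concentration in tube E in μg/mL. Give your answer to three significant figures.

Step 1: 2.25 mL brought to 45 mL → factor 45/2.25 = 20
Step 2: 350 μL + 4200 μL = 4550 μL total → factor 4550/350 = 13
Step 3: 2.5 mL brought to 10 mL → factor 10/2.5 = 4
Step 4: 0.45 mL + 3.2 mL = 3.65 mL total → factor 3.65/0.45 = 8.1111
Step 5: 0.28 mL + 3600 μL = 3.88 mL total → factor 3.88/0.28 = 13.857
Overall dilution factor = 20 × 13 × 4 × 8.1111 × 13.857 = 1.1689 × 10^5
Final = 0.500 mg/mL / 1.1689 × 10^5 = 4.277 × 10^-6 mg/mL = 0.00428 μg/mL

0.00428 μg/mL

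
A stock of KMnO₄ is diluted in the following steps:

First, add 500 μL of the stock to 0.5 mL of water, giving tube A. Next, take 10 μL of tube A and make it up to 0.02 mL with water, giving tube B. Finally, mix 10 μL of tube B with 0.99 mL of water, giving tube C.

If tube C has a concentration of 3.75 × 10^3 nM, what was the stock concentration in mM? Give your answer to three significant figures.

Step 1: 500 μL + 0.5 mL = 1000 μL total → factor 1000/500 = 2
Step 2: 10 μL brought to 0.02 mL → factor 20/10 = 2
Step 3: 10 μL + 0.99 mL = 1000 μL total → factor 1000/10 = 100
Overall dilution factor = 2 × 2 × 100 = 400
Stock = 3.75 × 10^3 nM × 400 = 1.500 × 10^6 nM = 1.50 mM

1.50 mM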